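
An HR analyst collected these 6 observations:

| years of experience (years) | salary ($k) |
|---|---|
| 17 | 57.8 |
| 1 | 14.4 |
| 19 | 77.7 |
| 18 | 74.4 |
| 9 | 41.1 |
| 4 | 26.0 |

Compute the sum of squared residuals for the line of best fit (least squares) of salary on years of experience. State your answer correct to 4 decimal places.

n = 6, Σx = 68, Σy = 291.4, Σxy = 4286.4, Σx² = 1072, Σy² = 17486.06
Sxx = Σx² − (Σx)²/n = 1072 − 770.666667 = 301.333333
Sxy = Σxy − (Σx)(Σy)/n = 4286.4 − 3302.533333 = 983.866667
Syy = Σy² − (Σy)²/n = 17486.06 − 14152.326667 = 3333.733333
b = Sxy/Sxx = 983.866667/301.333333 = 3.265044
SSE = Syy − b·Sxy = 3333.733333 − 3.265044·983.866667 = 121.365133

121.3651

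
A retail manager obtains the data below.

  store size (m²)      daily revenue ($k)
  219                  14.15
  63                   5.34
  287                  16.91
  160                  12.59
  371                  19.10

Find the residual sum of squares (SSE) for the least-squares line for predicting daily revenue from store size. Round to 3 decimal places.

6.254

n = 5, Σx = 1100, Σy = 68.09, Σxy = 17388.94, Σx² = 297540, Σy² = 1038.0043
Sxx = Σx² − (Σx)²/n = 297540 − 242000 = 55540
Sxy = Σxy − (Σx)(Σy)/n = 17388.94 − 14979.8 = 2409.14
Syy = Σy² − (Σy)²/n = 1038.0043 − 927.24962 = 110.75468
b = Sxy/Sxx = 2409.14/55540 = 0.043377
SSE = Syy − b·Sxy = 110.75468 − 0.043377·2409.14 = 6.254220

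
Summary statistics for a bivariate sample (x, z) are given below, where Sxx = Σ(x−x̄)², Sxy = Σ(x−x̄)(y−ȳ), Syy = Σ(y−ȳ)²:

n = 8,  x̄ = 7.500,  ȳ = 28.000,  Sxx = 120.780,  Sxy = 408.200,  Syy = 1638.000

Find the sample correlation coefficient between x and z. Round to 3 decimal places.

r = Sxy/√(Sxx·Syy) = 408.2/√(197837.64) = 408.2/444.789433 = 0.917738

0.918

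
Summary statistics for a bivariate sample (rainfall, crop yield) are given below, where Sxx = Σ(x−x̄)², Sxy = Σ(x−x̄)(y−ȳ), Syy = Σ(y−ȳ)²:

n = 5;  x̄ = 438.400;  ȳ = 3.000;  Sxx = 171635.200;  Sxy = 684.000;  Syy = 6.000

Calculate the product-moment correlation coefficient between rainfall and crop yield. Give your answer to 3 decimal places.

0.674

r = Sxy/√(Sxx·Syy) = 684/√(1029811.2) = 684/1014.796137 = 0.674027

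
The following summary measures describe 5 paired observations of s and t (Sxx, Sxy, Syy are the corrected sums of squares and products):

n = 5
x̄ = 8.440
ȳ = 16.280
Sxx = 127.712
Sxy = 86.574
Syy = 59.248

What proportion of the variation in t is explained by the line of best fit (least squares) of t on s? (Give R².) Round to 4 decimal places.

0.9905

R² = Sxy²/(Sxx·Syy) = (86.574)²/(127.712·59.248) = 0.990534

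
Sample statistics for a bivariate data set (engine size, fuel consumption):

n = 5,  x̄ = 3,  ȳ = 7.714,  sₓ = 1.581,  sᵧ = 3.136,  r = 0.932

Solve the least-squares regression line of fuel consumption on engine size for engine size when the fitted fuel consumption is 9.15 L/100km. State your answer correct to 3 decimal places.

b = r · sᵧ/sₓ = 0.932 · 3.136/1.581 = 1.848673
a = ȳ − b·x̄ = 7.714 − 1.848673·3 = 2.167981
Set a + b·x = 9.15: x = (9.15 − 2.167981) / 1.848673 = 3.776773

3.777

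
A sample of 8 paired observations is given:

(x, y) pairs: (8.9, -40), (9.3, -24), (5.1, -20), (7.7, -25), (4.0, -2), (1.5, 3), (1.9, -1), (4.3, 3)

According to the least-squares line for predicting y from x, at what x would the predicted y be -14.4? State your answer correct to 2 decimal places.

5.58

n = 8, Σx = 42.7, Σy = -106, Σxy = -866.2, Σx² = 291.35
Sxx = Σx² − (Σx)²/n = 291.35 − 227.91125 = 63.43875
Sxy = Σxy − (Σx)(Σy)/n = -866.2 − (-565.775) = -300.425
b = Sxy/Sxx = -300.425/63.43875 = -4.735670
a = ȳ − b·x̄ = -13.25 − (-4.735670)·5.3375 = 12.026640
Set a + b·x = -14.4: x = (-14.4 − 12.026640) / (-4.735670) = 5.580338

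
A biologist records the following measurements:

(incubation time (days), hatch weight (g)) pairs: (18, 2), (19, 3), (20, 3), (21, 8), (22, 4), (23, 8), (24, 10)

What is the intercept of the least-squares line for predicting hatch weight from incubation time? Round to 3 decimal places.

-20.821

n = 7, Σx = 147, Σy = 38, Σxy = 833, Σx² = 3115
Sxx = Σx² − (Σx)²/n = 3115 − 3087 = 28
Sxy = Σxy − (Σx)(Σy)/n = 833 − 798 = 35
b = Sxy/Sxx = 35/28 = 1.25
a = ȳ − b·x̄ = 5.428571 − 1.25·21 = -20.821429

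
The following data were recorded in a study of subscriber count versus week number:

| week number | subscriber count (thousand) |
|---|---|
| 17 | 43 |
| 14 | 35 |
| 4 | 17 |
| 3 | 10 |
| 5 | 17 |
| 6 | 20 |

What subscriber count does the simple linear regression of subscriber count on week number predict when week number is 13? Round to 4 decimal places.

33.9746

n = 6, Σx = 49, Σy = 142, Σxy = 1524, Σx² = 571
Sxx = Σx² − (Σx)²/n = 571 − 400.166667 = 170.833333
Sxy = Σxy − (Σx)(Σy)/n = 1524 − 1159.666667 = 364.333333
b = Sxy/Sxx = 364.333333/170.833333 = 2.132683
a = ȳ − b·x̄ = 23.666667 − 2.132683·8.166667 = 6.249756
ŷ(13) = a + b·13 = 6.249756 + 2.132683·13 = 33.974634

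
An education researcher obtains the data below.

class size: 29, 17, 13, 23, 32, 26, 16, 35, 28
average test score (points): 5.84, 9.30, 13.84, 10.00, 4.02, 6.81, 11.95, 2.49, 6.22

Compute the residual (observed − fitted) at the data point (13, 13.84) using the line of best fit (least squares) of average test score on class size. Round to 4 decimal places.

n = 9, Σx = 219, Σy = 70.47, Σxy = 1495.59, Σx² = 5793
Sxx = Σx² − (Σx)²/n = 5793 − 5329 = 464
Sxy = Σxy − (Σx)(Σy)/n = 1495.59 − 1714.77 = -219.18
b = Sxy/Sxx = -219.18/464 = -0.472371
a = ȳ − b·x̄ = 7.83 − (-0.472371)·24.333333 = 19.324353
ŷ(13) = 19.324353 + (-0.472371)·13 = 13.183534
residual = y − ŷ = 13.84 − 13.183534 = 0.656466

0.6565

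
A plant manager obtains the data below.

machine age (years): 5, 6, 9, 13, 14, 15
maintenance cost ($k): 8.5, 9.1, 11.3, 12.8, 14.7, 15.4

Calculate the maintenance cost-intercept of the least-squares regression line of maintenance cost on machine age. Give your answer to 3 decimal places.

5.171

n = 6, Σx = 62, Σy = 71.8, Σxy = 802, Σx² = 732
Sxx = Σx² − (Σx)²/n = 732 − 640.666667 = 91.333333
Sxy = Σxy − (Σx)(Σy)/n = 802 − 741.933333 = 60.066667
b = Sxy/Sxx = 60.066667/91.333333 = 0.657664
a = ȳ − b·x̄ = 11.966667 − 0.657664·10.333333 = 5.170803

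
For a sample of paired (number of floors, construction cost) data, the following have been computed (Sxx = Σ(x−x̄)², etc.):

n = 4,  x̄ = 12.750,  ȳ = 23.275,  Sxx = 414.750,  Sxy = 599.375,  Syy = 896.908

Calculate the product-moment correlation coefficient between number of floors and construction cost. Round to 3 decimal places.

0.983

r = Sxy/√(Sxx·Syy) = 599.375/√(371992.593) = 599.375/609.911955 = 0.982724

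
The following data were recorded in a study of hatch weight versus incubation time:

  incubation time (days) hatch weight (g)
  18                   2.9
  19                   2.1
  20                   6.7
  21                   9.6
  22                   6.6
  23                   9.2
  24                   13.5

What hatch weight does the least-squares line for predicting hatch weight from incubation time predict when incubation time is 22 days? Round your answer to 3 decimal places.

n = 7, Σx = 147, Σy = 50.6, Σxy = 1108.5, Σx² = 3115
Sxx = Σx² − (Σx)²/n = 3115 − 3087 = 28
Sxy = Σxy − (Σx)(Σy)/n = 1108.5 − 1062.6 = 45.9
b = Sxy/Sxx = 45.9/28 = 1.639286
a = ȳ − b·x̄ = 7.228571 − 1.639286·21 = -27.196429
ŷ(22) = a + b·22 = -27.196429 + 1.639286·22 = 8.867857

8.868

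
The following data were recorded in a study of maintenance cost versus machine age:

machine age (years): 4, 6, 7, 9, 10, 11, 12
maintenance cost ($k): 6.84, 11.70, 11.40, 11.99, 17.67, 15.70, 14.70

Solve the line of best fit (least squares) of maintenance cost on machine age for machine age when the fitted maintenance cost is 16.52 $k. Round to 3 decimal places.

11.897

n = 7, Σx = 59, Σy = 90, Σxy = 811.07, Σx² = 547
Sxx = Σx² − (Σx)²/n = 547 − 497.285714 = 49.714286
Sxy = Σxy − (Σx)(Σy)/n = 811.07 − 758.571429 = 52.498571
b = Sxy/Sxx = 52.498571/49.714286 = 1.056006
a = ȳ − b·x̄ = 12.857143 − 1.056006·8.428571 = 3.956523
Set a + b·x = 16.52: x = (16.52 − 3.956523) / 1.056006 = 11.897167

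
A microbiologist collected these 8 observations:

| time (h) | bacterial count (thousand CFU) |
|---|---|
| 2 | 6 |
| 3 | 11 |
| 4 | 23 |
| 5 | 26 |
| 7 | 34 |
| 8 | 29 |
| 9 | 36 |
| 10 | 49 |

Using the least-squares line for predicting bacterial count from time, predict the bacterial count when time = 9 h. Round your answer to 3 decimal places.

n = 8, Σx = 48, Σy = 214, Σxy = 1551, Σx² = 348
Sxx = Σx² − (Σx)²/n = 348 − 288 = 60
Sxy = Σxy − (Σx)(Σy)/n = 1551 − 1284 = 267
b = Sxy/Sxx = 267/60 = 4.45
a = ȳ − b·x̄ = 26.75 − 4.45·6 = 0.05
ŷ(9) = a + b·9 = 0.05 + 4.45·9 = 40.1

40.100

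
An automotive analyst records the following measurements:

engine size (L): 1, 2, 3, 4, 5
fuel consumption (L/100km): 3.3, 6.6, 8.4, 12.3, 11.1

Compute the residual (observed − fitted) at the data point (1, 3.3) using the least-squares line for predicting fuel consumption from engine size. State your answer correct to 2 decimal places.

n = 5, Σx = 15, Σy = 41.7, Σxy = 146.4, Σx² = 55
Sxx = Σx² − (Σx)²/n = 55 − 45 = 10
Sxy = Σxy − (Σx)(Σy)/n = 146.4 − 125.1 = 21.3
b = Sxy/Sxx = 21.3/10 = 2.13
a = ȳ − b·x̄ = 8.34 − 2.13·3 = 1.95
ŷ(1) = 1.95 + 2.13·1 = 4.08
residual = y − ŷ = 3.3 − 4.08 = -0.78

-0.78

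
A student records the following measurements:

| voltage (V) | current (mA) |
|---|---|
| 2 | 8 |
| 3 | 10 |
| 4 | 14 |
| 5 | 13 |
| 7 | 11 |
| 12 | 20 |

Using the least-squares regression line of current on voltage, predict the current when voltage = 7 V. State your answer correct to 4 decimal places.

14.1781

n = 6, Σx = 33, Σy = 76, Σxy = 484, Σx² = 247
Sxx = Σx² − (Σx)²/n = 247 − 181.5 = 65.5
Sxy = Σxy − (Σx)(Σy)/n = 484 − 418 = 66
b = Sxy/Sxx = 66/65.5 = 1.007634
a = ȳ − b·x̄ = 12.666667 − 1.007634·5.5 = 7.124682
ŷ(7) = a + b·7 = 7.124682 + 1.007634·7 = 14.178117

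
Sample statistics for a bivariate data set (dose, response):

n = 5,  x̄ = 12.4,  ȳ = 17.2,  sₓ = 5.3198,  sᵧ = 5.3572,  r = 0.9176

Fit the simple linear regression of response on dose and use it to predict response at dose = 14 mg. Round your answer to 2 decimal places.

18.68

b = r · sᵧ/sₓ = 0.9176 · 5.3572/5.3198 = 0.924051
a = ȳ − b·x̄ = 17.2 − 0.924051·12.4 = 5.741767
ŷ(14) = a + b·14 = 5.741767 + 0.924051·14 = 18.678482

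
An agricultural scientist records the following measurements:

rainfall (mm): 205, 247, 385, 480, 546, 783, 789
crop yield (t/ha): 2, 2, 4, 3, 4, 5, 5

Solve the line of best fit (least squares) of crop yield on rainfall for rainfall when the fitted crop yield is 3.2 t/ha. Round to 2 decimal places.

416.93

n = 7, Σx = 3435, Σy = 25, Σxy = 13928, Σx² = 2015385
Sxx = Σx² − (Σx)²/n = 2015385 − 1685603.571429 = 329781.428571
Sxy = Σxy − (Σx)(Σy)/n = 13928 − 12267.857143 = 1660.142857
b = Sxy/Sxx = 1660.142857/329781.428571 = 0.005034
a = ȳ − b·x̄ = 3.571429 − 0.005034·490.714286 = 1.101138
Set a + b·x = 3.2: x = (3.2 − 1.101138) / 0.005034 = 416.931331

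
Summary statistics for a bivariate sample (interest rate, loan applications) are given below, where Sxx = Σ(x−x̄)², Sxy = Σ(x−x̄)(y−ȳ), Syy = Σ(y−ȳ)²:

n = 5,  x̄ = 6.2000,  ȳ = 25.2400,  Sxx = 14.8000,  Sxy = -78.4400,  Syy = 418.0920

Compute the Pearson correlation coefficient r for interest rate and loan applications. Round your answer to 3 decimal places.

-0.997

r = Sxy/√(Sxx·Syy) = -78.44/√(6187.7616) = -78.44/78.662326 = -0.997174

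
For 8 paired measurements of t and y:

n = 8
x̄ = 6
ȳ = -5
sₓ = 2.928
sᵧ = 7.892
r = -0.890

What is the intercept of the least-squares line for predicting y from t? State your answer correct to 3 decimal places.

9.393

b = r · sᵧ/sₓ = -0.89 · 7.892/2.928 = -2.398866
a = ȳ − b·x̄ = -5 − (-2.398866)·6 = 9.393197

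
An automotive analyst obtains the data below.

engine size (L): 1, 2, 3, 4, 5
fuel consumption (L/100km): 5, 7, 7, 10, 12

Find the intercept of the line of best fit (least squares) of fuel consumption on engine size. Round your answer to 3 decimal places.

3.100

n = 5, Σx = 15, Σy = 41, Σxy = 140, Σx² = 55
Sxx = Σx² − (Σx)²/n = 55 − 45 = 10
Sxy = Σxy − (Σx)(Σy)/n = 140 − 123 = 17
b = Sxy/Sxx = 17/10 = 1.7
a = ȳ − b·x̄ = 8.2 − 1.7·3 = 3.1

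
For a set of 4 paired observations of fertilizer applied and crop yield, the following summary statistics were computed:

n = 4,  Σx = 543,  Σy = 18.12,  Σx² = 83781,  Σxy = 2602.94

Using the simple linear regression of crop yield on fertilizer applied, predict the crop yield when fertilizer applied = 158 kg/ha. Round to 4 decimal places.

4.8463

Sxx = Σx² − (Σx)²/n = 83781 − 73712.25 = 10068.75
Sxy = Σxy − (Σx)(Σy)/n = 2602.94 − 2459.79 = 143.15
b = Sxy/Sxx = 143.15/10068.75 = 0.014217
a = ȳ − b·x̄ = 4.53 − 0.014217·135.75 = 2.600007
ŷ(158) = a + b·158 = 2.600007 + 0.014217·158 = 4.846334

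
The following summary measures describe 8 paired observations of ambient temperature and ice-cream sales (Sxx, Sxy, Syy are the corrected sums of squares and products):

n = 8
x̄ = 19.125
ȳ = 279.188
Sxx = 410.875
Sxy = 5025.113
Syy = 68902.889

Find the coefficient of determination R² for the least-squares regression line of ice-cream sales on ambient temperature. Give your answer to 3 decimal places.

0.892

R² = Sxy²/(Sxx·Syy) = (5025.113)²/(410.875·68902.889) = 0.891958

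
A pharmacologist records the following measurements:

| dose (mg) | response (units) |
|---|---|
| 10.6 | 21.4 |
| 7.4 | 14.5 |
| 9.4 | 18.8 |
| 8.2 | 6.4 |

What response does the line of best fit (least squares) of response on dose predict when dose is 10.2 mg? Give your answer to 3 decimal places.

19.597

n = 4, Σx = 35.6, Σy = 61.1, Σxy = 563.34, Σx² = 322.72
Sxx = Σx² − (Σx)²/n = 322.72 − 316.84 = 5.88
Sxy = Σxy − (Σx)(Σy)/n = 563.34 − 543.79 = 19.55
b = Sxy/Sxx = 19.55/5.88 = 3.324830
a = ȳ − b·x̄ = 15.275 − 3.324830·8.9 = -14.315986
ŷ(10.2) = a + b·10.2 = -14.315986 + 3.324830·10.2 = 19.597279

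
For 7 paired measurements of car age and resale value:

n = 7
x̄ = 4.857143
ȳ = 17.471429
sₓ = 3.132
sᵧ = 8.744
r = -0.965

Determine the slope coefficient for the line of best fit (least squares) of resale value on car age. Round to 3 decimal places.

-2.694

b = r · sᵧ/sₓ = -0.965 · 8.744/3.132 = -2.694112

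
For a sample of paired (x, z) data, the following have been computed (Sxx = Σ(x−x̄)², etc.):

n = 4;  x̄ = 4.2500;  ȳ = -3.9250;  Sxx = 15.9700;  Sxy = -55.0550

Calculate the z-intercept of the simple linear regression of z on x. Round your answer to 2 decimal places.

b = Sxy/Sxx = -55.055/15.97 = -3.447401
a = ȳ − b·x̄ = -3.925 − (-3.447401)·4.25 = 10.726456

10.73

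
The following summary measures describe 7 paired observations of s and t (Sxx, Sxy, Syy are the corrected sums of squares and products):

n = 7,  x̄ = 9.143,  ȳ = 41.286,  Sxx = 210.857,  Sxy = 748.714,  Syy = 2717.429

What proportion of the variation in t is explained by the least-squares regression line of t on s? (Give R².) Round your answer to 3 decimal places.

R² = Sxy²/(Sxx·Syy) = (748.714)²/(210.857·2717.429) = 0.978331

0.978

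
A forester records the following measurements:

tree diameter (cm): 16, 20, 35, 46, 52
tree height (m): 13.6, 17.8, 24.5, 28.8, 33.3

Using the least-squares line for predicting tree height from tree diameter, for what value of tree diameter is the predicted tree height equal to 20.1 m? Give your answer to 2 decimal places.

n = 5, Σx = 169, Σy = 118, Σxy = 4487.5, Σx² = 6701
Sxx = Σx² − (Σx)²/n = 6701 − 5712.2 = 988.8
Sxy = Σxy − (Σx)(Σy)/n = 4487.5 − 3988.4 = 499.1
b = Sxy/Sxx = 499.1/988.8 = 0.504753
a = ȳ − b·x̄ = 23.6 − 0.504753·33.8 = 6.539341
Set a + b·x = 20.1: x = (20.1 − 6.539341) / 0.504753 = 26.865919

26.87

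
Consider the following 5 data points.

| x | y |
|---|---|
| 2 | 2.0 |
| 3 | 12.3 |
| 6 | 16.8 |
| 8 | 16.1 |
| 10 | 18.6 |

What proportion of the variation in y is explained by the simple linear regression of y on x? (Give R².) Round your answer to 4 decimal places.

0.7076

n = 5, Σx = 29, Σy = 65.8, Σxy = 456.5, Σx² = 213, Σy² = 1042.7
Sxx = Σx² − (Σx)²/n = 213 − 168.2 = 44.8
Sxy = Σxy − (Σx)(Σy)/n = 456.5 − 381.64 = 74.86
Syy = Σy² − (Σy)²/n = 1042.7 − 865.928 = 176.772
R² = Sxy²/(Sxx·Syy) = (74.86)²/(44.8·176.772) = 0.707633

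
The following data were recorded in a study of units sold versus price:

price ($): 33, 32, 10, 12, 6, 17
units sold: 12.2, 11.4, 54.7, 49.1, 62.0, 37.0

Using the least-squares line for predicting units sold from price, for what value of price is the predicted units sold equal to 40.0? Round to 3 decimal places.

17.123

n = 6, Σx = 110, Σy = 226.4, Σxy = 2904.6, Σx² = 2682
Sxx = Σx² − (Σx)²/n = 2682 − 2016.666667 = 665.333333
Sxy = Σxy − (Σx)(Σy)/n = 2904.6 − 4150.666667 = -1246.066667
b = Sxy/Sxx = -1246.066667/665.333333 = -1.872846
a = ȳ − b·x̄ = 37.733333 − (-1.872846)·18.333333 = 72.068838
Set a + b·x = 40.0: x = (40.0 − 72.068838) / (-1.872846) = 17.123054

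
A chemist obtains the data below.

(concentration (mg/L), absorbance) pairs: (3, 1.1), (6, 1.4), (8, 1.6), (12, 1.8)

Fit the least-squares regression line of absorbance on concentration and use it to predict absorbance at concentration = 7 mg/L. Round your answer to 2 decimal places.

1.46

n = 4, Σx = 29, Σy = 5.9, Σxy = 46.1, Σx² = 253
Sxx = Σx² − (Σx)²/n = 253 − 210.25 = 42.75
Sxy = Σxy − (Σx)(Σy)/n = 46.1 − 42.775 = 3.325
b = Sxy/Sxx = 3.325/42.75 = 0.077778
a = ȳ − b·x̄ = 1.475 − 0.077778·7.25 = 0.911111
ŷ(7) = a + b·7 = 0.911111 + 0.077778·7 = 1.455556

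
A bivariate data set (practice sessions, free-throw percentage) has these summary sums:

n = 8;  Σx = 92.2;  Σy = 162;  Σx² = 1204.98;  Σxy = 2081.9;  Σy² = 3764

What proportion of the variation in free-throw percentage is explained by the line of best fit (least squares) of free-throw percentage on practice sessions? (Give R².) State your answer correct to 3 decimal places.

0.671

Sxx = Σx² − (Σx)²/n = 1204.98 − 1062.605 = 142.375
Sxy = Σxy − (Σx)(Σy)/n = 2081.9 − 1867.05 = 214.85
Syy = Σy² − (Σy)²/n = 3764 − 3280.5 = 483.5
R² = Sxy²/(Sxx·Syy) = (214.85)²/(142.375·483.5) = 0.670564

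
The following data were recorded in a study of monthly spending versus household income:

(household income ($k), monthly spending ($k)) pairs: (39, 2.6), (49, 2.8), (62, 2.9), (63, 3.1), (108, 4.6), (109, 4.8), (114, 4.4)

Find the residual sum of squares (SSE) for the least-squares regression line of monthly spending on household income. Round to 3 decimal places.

n = 7, Σx = 544, Σy = 25.2, Σxy = 2135.3, Σx² = 48276, Σy² = 96.18
Sxx = Σx² − (Σx)²/n = 48276 − 42276.571429 = 5999.428571
Sxy = Σxy − (Σx)(Σy)/n = 2135.3 − 1958.4 = 176.9
Syy = Σy² − (Σy)²/n = 96.18 − 90.72 = 5.46
b = Sxy/Sxx = 176.9/5999.428571 = 0.029486
SSE = Syy − b·Sxy = 5.46 − 0.029486·176.9 = 0.243902

0.244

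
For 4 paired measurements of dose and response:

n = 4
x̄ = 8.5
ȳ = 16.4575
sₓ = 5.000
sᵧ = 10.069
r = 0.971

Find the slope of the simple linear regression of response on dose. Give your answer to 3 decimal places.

1.955

b = r · sᵧ/sₓ = 0.971 · 10.069/5 = 1.955400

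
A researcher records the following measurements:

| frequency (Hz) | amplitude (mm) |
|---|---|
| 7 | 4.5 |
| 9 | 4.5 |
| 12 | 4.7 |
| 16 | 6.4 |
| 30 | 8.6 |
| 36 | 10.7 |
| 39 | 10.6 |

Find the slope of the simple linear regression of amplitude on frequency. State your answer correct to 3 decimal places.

n = 7, Σx = 149, Σy = 50, Σxy = 1287.4, Σx² = 4247
Sxx = Σx² − (Σx)²/n = 4247 − 3171.571429 = 1075.428571
Sxy = Σxy − (Σx)(Σy)/n = 1287.4 − 1064.285714 = 223.114286
b = Sxy/Sxx = 223.114286/1075.428571 = 0.207465

0.207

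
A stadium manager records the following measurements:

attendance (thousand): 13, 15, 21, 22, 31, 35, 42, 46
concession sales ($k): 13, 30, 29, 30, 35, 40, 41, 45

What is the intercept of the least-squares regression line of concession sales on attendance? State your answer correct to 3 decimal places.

12.434

n = 8, Σx = 225, Σy = 263, Σxy = 8165, Σx² = 7385
Sxx = Σx² − (Σx)²/n = 7385 − 6328.125 = 1056.875
Sxy = Σxy − (Σx)(Σy)/n = 8165 − 7396.875 = 768.125
b = Sxy/Sxx = 768.125/1056.875 = 0.726789
a = ȳ − b·x̄ = 32.875 − 0.726789·28.125 = 12.434063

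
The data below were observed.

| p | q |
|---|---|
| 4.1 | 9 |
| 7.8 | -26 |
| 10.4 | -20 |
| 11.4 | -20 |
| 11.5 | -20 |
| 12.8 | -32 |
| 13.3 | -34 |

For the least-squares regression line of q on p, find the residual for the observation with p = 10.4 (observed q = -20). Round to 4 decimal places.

1.2415

n = 7, Σx = 71.3, Σy = -143, Σxy = -1693.7, Σx² = 788.75
Sxx = Σx² − (Σx)²/n = 788.75 − 726.241429 = 62.508571
Sxy = Σxy − (Σx)(Σy)/n = -1693.7 − (-1456.557143) = -237.142857
b = Sxy/Sxx = -237.142857/62.508571 = -3.793765
a = ȳ − b·x̄ = -20.428571 − (-3.793765)·10.185714 = 18.213639
ŷ(10.4) = 18.213639 + (-3.793765)·10.4 = -21.241521
residual = y − ŷ = -20 − (-21.241521) = 1.241521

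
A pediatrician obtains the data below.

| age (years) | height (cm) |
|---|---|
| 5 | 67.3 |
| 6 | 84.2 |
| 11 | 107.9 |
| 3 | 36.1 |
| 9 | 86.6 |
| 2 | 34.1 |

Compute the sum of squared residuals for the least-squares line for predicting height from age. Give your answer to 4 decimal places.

n = 6, Σx = 36, Σy = 416.2, Σxy = 2984.5, Σx² = 276, Σy² = 33226.92
Sxx = Σx² − (Σx)²/n = 276 − 216 = 60
Sxy = Σxy − (Σx)(Σy)/n = 2984.5 − 2497.2 = 487.3
Syy = Σy² − (Σy)²/n = 33226.92 − 28870.406667 = 4356.513333
b = Sxy/Sxx = 487.3/60 = 8.121667
SSE = Syy − b·Sxy = 4356.513333 − 8.121667·487.3 = 398.825167

398.8252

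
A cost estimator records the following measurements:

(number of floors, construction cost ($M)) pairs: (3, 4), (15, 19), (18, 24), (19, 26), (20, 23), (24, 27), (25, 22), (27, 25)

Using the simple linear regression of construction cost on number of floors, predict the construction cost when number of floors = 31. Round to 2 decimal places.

n = 8, Σx = 151, Σy = 170, Σxy = 3556, Σx² = 3249
Sxx = Σx² − (Σx)²/n = 3249 − 2850.125 = 398.875
Sxy = Σxy − (Σx)(Σy)/n = 3556 − 3208.75 = 347.25
b = Sxy/Sxx = 347.25/398.875 = 0.870573
a = ȳ − b·x̄ = 21.25 − 0.870573·18.875 = 4.817925
ŷ(31) = a + b·31 = 4.817925 + 0.870573·31 = 31.805704

31.81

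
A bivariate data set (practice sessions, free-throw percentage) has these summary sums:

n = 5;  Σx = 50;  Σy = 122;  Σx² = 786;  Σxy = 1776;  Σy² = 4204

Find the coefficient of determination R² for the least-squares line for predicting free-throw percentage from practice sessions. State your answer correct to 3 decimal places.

Sxx = Σx² − (Σx)²/n = 786 − 500 = 286
Sxy = Σxy − (Σx)(Σy)/n = 1776 − 1220 = 556
Syy = Σy² − (Σy)²/n = 4204 − 2976.8 = 1227.2
R² = Sxy²/(Sxx·Syy) = (556)²/(286·1227.2) = 0.880782

0.881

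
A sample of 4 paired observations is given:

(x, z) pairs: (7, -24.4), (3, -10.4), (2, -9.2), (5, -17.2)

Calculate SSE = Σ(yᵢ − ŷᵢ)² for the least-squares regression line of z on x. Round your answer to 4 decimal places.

2.3051

n = 4, Σx = 17, Σy = -61.2, Σxy = -306.4, Σx² = 87, Σy² = 1084
Sxx = Σx² − (Σx)²/n = 87 − 72.25 = 14.75
Sxy = Σxy − (Σx)(Σy)/n = -306.4 − (-260.1) = -46.3
Syy = Σy² − (Σy)²/n = 1084 − 936.36 = 147.64
b = Sxy/Sxx = -46.3/14.75 = -3.138983
SSE = Syy − b·Sxy = 147.64 − (-3.138983)·(-46.3) = 2.305085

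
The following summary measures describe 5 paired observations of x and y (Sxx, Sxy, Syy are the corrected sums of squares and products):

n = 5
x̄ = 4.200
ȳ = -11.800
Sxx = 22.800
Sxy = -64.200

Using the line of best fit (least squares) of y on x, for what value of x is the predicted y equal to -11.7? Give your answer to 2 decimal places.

b = Sxy/Sxx = -64.2/22.8 = -2.815789
a = ȳ − b·x̄ = -11.8 − (-2.815789)·4.2 = 0.026316
Set a + b·x = -11.7: x = (-11.7 − 0.026316) / (-2.815789) = 4.164486

4.16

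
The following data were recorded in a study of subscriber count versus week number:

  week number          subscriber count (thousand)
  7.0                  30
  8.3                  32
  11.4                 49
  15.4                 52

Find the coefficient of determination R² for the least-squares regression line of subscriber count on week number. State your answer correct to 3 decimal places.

n = 4, Σx = 42.1, Σy = 163, Σxy = 1835, Σx² = 485.01, Σy² = 7029
Sxx = Σx² − (Σx)²/n = 485.01 − 443.1025 = 41.9075
Sxy = Σxy − (Σx)(Σy)/n = 1835 − 1715.575 = 119.425
Syy = Σy² − (Σy)²/n = 7029 − 6642.25 = 386.75
R² = Sxy²/(Sxx·Syy) = (119.425)²/(41.9075·386.75) = 0.879971

0.880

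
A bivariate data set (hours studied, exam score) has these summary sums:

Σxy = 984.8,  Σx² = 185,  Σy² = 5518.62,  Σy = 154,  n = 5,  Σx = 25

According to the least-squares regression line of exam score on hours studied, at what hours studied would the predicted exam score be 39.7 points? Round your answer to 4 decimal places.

7.4860

Sxx = Σx² − (Σx)²/n = 185 − 125 = 60
Sxy = Σxy − (Σx)(Σy)/n = 984.8 − 770 = 214.8
b = Sxy/Sxx = 214.8/60 = 3.58
a = ȳ − b·x̄ = 30.8 − 3.58·5 = 12.9
Set a + b·x = 39.7: x = (39.7 − 12.9) / 3.58 = 7.486034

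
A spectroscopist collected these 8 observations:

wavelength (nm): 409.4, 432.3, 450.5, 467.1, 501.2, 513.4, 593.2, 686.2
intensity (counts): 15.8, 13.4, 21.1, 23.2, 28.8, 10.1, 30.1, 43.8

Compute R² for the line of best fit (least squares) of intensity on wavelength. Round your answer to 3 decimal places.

0.668

n = 8, Σx = 4053.3, Σy = 186.3, Σxy = 100134.39, Σx² = 2113161.99, Σy² = 5168.55
Sxx = Σx² − (Σx)²/n = 2113161.99 − 2053655.11125 = 59506.87875
Sxy = Σxy − (Σx)(Σy)/n = 100134.39 − 94391.22375 = 5743.16625
Syy = Σy² − (Σy)²/n = 5168.55 − 4338.46125 = 830.08875
R² = Sxy²/(Sxx·Syy) = (5743.16625)²/(59506.87875·830.08875) = 0.667746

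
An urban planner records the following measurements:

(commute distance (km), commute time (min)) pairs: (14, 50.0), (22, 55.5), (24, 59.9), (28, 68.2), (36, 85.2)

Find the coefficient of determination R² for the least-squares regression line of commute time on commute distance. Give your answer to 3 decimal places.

0.939

n = 5, Σx = 124, Σy = 318.8, Σxy = 8335.4, Σx² = 3336, Σy² = 21078.54
Sxx = Σx² − (Σx)²/n = 3336 − 3075.2 = 260.8
Sxy = Σxy − (Σx)(Σy)/n = 8335.4 − 7906.24 = 429.16
Syy = Σy² − (Σy)²/n = 21078.54 − 20326.688 = 751.852
R² = Sxy²/(Sxx·Syy) = (429.16)²/(260.8·751.852) = 0.939287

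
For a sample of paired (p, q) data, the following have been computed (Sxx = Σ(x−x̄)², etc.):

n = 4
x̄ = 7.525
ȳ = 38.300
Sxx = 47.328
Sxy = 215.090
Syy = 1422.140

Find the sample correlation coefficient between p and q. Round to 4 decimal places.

r = Sxy/√(Sxx·Syy) = 215.09/√(67307.04192) = 215.09/259.436007 = 0.829068

0.8291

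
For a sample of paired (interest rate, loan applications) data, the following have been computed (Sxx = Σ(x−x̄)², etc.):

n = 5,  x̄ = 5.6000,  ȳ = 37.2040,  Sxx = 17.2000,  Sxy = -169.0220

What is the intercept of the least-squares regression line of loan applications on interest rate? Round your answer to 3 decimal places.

92.234

b = Sxy/Sxx = -169.022/17.2 = -9.826860
a = ȳ − b·x̄ = 37.204 − (-9.826860)·5.6 = 92.234419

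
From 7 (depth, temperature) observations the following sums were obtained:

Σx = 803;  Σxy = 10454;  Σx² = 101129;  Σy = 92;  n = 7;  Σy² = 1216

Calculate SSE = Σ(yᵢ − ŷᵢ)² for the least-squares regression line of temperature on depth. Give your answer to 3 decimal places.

Sxx = Σx² − (Σx)²/n = 101129 − 92115.571429 = 9013.428571
Sxy = Σxy − (Σx)(Σy)/n = 10454 − 10553.714286 = -99.714286
Syy = Σy² − (Σy)²/n = 1216 − 1209.142857 = 6.857143
b = Sxy/Sxx = -99.714286/9013.428571 = -0.011063
SSE = Syy − b·Sxy = 6.857143 − (-0.011063)·(-99.714286) = 5.754018

5.754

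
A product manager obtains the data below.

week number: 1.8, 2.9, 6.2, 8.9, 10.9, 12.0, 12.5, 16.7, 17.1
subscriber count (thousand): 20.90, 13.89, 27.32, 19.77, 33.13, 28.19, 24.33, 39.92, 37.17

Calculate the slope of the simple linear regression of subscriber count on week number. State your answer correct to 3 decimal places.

1.294

n = 9, Σx = 89, Σy = 244.62, Σxy = 2729.031, Σx² = 1119.66
Sxx = Σx² − (Σx)²/n = 1119.66 − 880.111111 = 239.548889
Sxy = Σxy − (Σx)(Σy)/n = 2729.031 − 2419.02 = 310.011
b = Sxy/Sxx = 310.011/239.548889 = 1.294145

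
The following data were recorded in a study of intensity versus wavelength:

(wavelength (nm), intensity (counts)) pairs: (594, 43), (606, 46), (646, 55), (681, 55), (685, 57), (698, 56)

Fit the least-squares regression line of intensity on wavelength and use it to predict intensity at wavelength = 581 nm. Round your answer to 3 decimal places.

n = 6, Σx = 3910, Σy = 312, Σxy = 204536, Σx² = 2557578
Sxx = Σx² − (Σx)²/n = 2557578 − 2548016.666667 = 9561.333333
Sxy = Σxy − (Σx)(Σy)/n = 204536 − 203320 = 1216
b = Sxy/Sxx = 1216/9561.333333 = 0.127179
a = ȳ − b·x̄ = 52 − 0.127179·651.666667 = -30.878260
ŷ(581) = a + b·581 = -30.878260 + 0.127179·581 = 43.012690

43.013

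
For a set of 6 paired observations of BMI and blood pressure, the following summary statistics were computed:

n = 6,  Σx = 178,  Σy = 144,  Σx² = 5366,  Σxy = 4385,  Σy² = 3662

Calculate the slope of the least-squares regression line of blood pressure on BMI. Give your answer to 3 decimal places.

1.324

Sxx = Σx² − (Σx)²/n = 5366 − 5280.666667 = 85.333333
Sxy = Σxy − (Σx)(Σy)/n = 4385 − 4272 = 113
b = Sxy/Sxx = 113/85.333333 = 1.324219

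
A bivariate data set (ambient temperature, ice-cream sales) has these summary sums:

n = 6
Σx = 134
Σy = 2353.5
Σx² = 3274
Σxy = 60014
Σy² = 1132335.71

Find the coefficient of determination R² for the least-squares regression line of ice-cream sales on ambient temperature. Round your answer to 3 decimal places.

0.944

Sxx = Σx² − (Σx)²/n = 3274 − 2992.666667 = 281.333333
Sxy = Σxy − (Σx)(Σy)/n = 60014 − 52561.5 = 7452.5
Syy = Σy² − (Σy)²/n = 1132335.71 − 923160.375 = 209175.335
R² = Sxy²/(Sxx·Syy) = (7452.5)²/(281.333333·209175.335) = 0.943783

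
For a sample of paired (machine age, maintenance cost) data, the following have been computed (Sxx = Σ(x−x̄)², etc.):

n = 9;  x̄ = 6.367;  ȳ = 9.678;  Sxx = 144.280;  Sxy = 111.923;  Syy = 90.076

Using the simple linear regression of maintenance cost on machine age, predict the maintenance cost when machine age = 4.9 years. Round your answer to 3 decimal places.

8.540

b = Sxy/Sxx = 111.923/144.28 = 0.775735
a = ȳ − b·x̄ = 9.678 − 0.775735·6.367 = 4.738897
ŷ(4.9) = a + b·4.9 = 4.738897 + 0.775735·4.9 = 8.539997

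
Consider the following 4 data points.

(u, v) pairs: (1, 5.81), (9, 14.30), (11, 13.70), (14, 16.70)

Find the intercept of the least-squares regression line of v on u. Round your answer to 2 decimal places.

n = 4, Σx = 35, Σy = 50.51, Σxy = 519.01, Σx² = 399
Sxx = Σx² − (Σx)²/n = 399 − 306.25 = 92.75
Sxy = Σxy − (Σx)(Σy)/n = 519.01 − 441.9625 = 77.0475
b = Sxy/Sxx = 77.0475/92.75 = 0.830701
a = ȳ − b·x̄ = 12.6275 − 0.830701·8.75 = 5.358868

5.36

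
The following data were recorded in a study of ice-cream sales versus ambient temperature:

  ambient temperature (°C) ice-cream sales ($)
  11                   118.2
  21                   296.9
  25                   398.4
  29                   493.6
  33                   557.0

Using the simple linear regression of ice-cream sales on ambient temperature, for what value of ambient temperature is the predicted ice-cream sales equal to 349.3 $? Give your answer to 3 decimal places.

n = 5, Σx = 119, Σy = 1864.1, Σxy = 50190.5, Σx² = 3117
Sxx = Σx² − (Σx)²/n = 3117 − 2832.2 = 284.8
Sxy = Σxy − (Σx)(Σy)/n = 50190.5 − 44365.58 = 5824.92
b = Sxy/Sxx = 5824.92/284.8 = 20.452669
a = ȳ − b·x̄ = 372.82 − 20.452669·23.8 = -113.953511
Set a + b·x = 349.3: x = (349.3 − (-113.953511)) / 20.452669 = 22.650028

22.650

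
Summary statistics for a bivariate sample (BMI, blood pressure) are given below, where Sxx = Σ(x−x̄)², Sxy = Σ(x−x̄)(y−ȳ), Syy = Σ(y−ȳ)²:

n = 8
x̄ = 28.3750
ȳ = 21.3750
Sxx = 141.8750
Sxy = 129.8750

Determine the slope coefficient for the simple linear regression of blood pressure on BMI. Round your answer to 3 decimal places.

b = Sxy/Sxx = 129.875/141.875 = 0.915419

0.915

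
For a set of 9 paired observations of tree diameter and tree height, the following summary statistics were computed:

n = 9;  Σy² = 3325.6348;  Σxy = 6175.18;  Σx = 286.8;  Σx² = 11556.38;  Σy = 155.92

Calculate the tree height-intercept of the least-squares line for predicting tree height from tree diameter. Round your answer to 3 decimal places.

1.417

Sxx = Σx² − (Σx)²/n = 11556.38 − 9139.36 = 2417.02
Sxy = Σxy − (Σx)(Σy)/n = 6175.18 − 4968.650667 = 1206.529333
b = Sxy/Sxx = 1206.529333/2417.02 = 0.499181
a = ȳ − b·x̄ = 17.324444 − 0.499181·31.866667 = 1.417225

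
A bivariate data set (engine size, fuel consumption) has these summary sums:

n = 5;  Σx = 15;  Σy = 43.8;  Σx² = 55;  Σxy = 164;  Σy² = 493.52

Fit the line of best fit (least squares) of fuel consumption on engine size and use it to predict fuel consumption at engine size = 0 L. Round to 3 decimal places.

-1.020

Sxx = Σx² − (Σx)²/n = 55 − 45 = 10
Sxy = Σxy − (Σx)(Σy)/n = 164 − 131.4 = 32.6
b = Sxy/Sxx = 32.6/10 = 3.26
a = ȳ − b·x̄ = 8.76 − 3.26·3 = -1.02
ŷ(0) = a + b·0 = -1.02 + 3.26·0 = -1.02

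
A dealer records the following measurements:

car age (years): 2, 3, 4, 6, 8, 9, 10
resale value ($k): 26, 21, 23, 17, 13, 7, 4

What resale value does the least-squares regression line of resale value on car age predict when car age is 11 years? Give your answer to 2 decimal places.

2.93

n = 7, Σx = 42, Σy = 111, Σxy = 516, Σx² = 310
Sxx = Σx² − (Σx)²/n = 310 − 252 = 58
Sxy = Σxy − (Σx)(Σy)/n = 516 − 666 = -150
b = Sxy/Sxx = -150/58 = -2.586207
a = ȳ − b·x̄ = 15.857143 − (-2.586207)·6 = 31.374384
ŷ(11) = a + b·11 = 31.374384 + (-2.586207)·11 = 2.926108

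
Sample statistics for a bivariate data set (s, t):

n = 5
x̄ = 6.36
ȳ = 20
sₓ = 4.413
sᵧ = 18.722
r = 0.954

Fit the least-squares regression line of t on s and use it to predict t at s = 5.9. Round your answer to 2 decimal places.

18.14

b = r · sᵧ/sₓ = 0.954 · 18.722/4.413 = 4.047312
a = ȳ − b·x̄ = 20 − 4.047312·6.36 = -5.740905
ŷ(5.9) = a + b·5.9 = -5.740905 + 4.047312·5.9 = 18.138236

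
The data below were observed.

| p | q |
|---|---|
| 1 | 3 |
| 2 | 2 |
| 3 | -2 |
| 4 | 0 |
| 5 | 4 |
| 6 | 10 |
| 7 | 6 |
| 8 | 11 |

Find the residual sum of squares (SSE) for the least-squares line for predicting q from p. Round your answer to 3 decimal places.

65.405

n = 8, Σx = 36, Σy = 34, Σxy = 211, Σx² = 204, Σy² = 290
Sxx = Σx² − (Σx)²/n = 204 − 162 = 42
Sxy = Σxy − (Σx)(Σy)/n = 211 − 153 = 58
Syy = Σy² − (Σy)²/n = 290 − 144.5 = 145.5
b = Sxy/Sxx = 58/42 = 1.380952
SSE = Syy − b·Sxy = 145.5 − 1.380952·58 = 65.404762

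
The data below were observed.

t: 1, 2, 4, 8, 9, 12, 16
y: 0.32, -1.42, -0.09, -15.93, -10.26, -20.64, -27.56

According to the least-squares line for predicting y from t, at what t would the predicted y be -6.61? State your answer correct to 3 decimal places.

5.278

n = 7, Σx = 52, Σy = -75.58, Σxy = -911.3, Σx² = 566
Sxx = Σx² − (Σx)²/n = 566 − 386.285714 = 179.714286
Sxy = Σxy − (Σx)(Σy)/n = -911.3 − (-561.451429) = -349.848571
b = Sxy/Sxx = -349.848571/179.714286 = -1.946693
a = ȳ − b·x̄ = -10.797143 − (-1.946693)·7.428571 = 3.664006
Set a + b·x = -6.61: x = (-6.61 − 3.664006) / (-1.946693) = 5.277671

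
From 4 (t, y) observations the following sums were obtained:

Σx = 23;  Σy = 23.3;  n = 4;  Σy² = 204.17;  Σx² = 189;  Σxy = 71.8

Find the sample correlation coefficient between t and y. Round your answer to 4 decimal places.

Sxx = Σx² − (Σx)²/n = 189 − 132.25 = 56.75
Sxy = Σxy − (Σx)(Σy)/n = 71.8 − 133.975 = -62.175
Syy = Σy² − (Σy)²/n = 204.17 − 135.7225 = 68.4475
r = Sxy/√(Sxx·Syy) = -62.175/√(3884.395625) = -62.175/62.324920 = -0.997595

-0.9976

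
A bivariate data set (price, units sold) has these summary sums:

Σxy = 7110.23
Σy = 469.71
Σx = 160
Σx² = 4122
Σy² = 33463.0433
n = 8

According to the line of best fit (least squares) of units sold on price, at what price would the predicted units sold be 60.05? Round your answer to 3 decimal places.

19.461

Sxx = Σx² − (Σx)²/n = 4122 − 3200 = 922
Sxy = Σxy − (Σx)(Σy)/n = 7110.23 − 9394.2 = -2283.97
b = Sxy/Sxx = -2283.97/922 = -2.477191
a = ȳ − b·x̄ = 58.71375 − (-2.477191)·20 = 108.257568
Set a + b·x = 60.05: x = (60.05 − 108.257568) / (-2.477191) = 19.460579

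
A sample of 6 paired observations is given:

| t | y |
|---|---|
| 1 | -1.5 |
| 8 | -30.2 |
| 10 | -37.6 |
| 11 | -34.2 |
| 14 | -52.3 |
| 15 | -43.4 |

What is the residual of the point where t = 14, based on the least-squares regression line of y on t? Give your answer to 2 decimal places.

n = 6, Σx = 59, Σy = -199.2, Σxy = -2378.5, Σx² = 707
Sxx = Σx² − (Σx)²/n = 707 − 580.166667 = 126.833333
Sxy = Σxy − (Σx)(Σy)/n = -2378.5 − (-1958.8) = -419.7
b = Sxy/Sxx = -419.7/126.833333 = -3.309067
a = ȳ − b·x̄ = -33.2 − (-3.309067)·9.833333 = -0.660841
ŷ(14) = -0.660841 + (-3.309067)·14 = -46.987779
residual = y − ŷ = -52.3 − (-46.987779) = -5.312221

-5.31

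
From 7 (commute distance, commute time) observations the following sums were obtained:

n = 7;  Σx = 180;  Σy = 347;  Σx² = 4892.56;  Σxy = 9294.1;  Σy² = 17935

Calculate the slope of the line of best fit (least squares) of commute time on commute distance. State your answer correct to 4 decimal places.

1.4063

Sxx = Σx² − (Σx)²/n = 4892.56 − 4628.571429 = 263.988571
Sxy = Σxy − (Σx)(Σy)/n = 9294.1 − 8922.857143 = 371.242857
b = Sxy/Sxx = 371.242857/263.988571 = 1.406284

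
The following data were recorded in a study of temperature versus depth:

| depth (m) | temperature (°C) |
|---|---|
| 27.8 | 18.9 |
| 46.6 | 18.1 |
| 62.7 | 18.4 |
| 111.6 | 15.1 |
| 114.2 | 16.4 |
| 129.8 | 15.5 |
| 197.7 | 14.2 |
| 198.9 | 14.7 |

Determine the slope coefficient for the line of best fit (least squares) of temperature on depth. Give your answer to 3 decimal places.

n = 8, Σx = 889.3, Σy = 131.3, Σxy = 13823.67, Σx² = 127866.43
Sxx = Σx² − (Σx)²/n = 127866.43 − 98856.81125 = 29009.61875
Sxy = Σxy − (Σx)(Σy)/n = 13823.67 − 14595.63625 = -771.96625
b = Sxy/Sxx = -771.96625/29009.61875 = -0.026611

-0.027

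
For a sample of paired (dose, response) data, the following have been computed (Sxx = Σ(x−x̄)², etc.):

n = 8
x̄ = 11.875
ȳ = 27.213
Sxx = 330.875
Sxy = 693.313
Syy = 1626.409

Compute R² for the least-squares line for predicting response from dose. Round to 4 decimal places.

R² = Sxy²/(Sxx·Syy) = (693.313)²/(330.875·1626.409) = 0.893233

0.8932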